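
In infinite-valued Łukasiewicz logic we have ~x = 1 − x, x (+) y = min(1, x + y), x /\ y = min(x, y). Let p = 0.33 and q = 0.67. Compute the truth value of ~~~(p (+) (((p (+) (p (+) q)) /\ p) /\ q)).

0.34

p (+) q = min(1, 0.33 + 0.67) = min(1, 1.00) = 1.00
p (+) (p (+) q) = min(1, 0.33 + 1.00) = min(1, 1.33) = 1.00
(p (+) (p (+) q)) /\ p = min(1.00, 0.33) = 0.33
((p (+) (p (+) q)) /\ p) /\ q = min(0.33, 0.67) = 0.33
p (+) (((p (+) (p (+) q)) /\ p) /\ q) = min(1, 0.33 + 0.33) = min(1, 0.66) = 0.66
~(p (+) (((p (+) (p (+) q)) /\ p) /\ q)) = 1 − 0.66 = 0.34
~~(p (+) (((p (+) (p (+) q)) /\ p) /\ q)) = 1 − 0.34 = 0.66
~~~(p (+) (((p (+) (p (+) q)) /\ p) /\ q)) = 1 − 0.66 = 0.34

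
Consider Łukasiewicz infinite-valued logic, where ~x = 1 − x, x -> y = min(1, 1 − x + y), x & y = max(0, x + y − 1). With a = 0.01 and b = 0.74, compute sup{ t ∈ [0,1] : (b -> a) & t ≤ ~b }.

0.99

b -> a = min(1, 1 − 0.74 + 0.01) = min(1, 0.27) = 0.27
So the left factor is b -> a = 0.27.
~b = 1 − 0.74 = 0.26
So the right-hand bound is ~b = 0.26.
The residuum of the Łukasiewicz t-norm gives the supremum: min(1, 1 − 0.27 + 0.26).
1 − 0.27 + 0.26 = 0.99, so t = min(1, 0.99) = 0.99.
Check: 0.27 & 0.99 = max(0, 0.26) = 0.26 ≤ 0.26.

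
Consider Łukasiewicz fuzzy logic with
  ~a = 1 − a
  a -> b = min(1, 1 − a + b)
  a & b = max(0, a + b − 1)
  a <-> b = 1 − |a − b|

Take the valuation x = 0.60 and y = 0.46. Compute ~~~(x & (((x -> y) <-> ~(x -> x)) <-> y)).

0.72

x -> y = min(1, 1 − 0.60 + 0.46) = min(1, 0.86) = 0.86
x -> x = min(1, 1 − 0.60 + 0.60) = min(1, 1.00) = 1.00
~(x -> x) = 1 − 1.00 = 0.00
(x -> y) <-> ~(x -> x) = 1 − |0.86 − 0.00| = 1 − 0.86 = 0.14
((x -> y) <-> ~(x -> x)) <-> y = 1 − |0.14 − 0.46| = 1 − 0.32 = 0.68
x & (((x -> y) <-> ~(x -> x)) <-> y) = max(0, 0.60 + 0.68 − 1) = max(0, 0.28) = 0.28
~(x & (((x -> y) <-> ~(x -> x)) <-> y)) = 1 − 0.28 = 0.72
~~(x & (((x -> y) <-> ~(x -> x)) <-> y)) = 1 − 0.72 = 0.28
~~~(x & (((x -> y) <-> ~(x -> x)) <-> y)) = 1 − 0.28 = 0.72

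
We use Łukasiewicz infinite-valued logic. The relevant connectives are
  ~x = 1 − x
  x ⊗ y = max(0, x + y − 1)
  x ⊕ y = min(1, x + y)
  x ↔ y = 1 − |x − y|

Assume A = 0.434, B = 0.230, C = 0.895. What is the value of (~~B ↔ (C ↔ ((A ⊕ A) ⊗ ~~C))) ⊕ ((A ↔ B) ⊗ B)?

~B = 1 − 0.230 = 0.770
~~B = 1 − 0.770 = 0.230
A ⊕ A = min(1, 0.434 + 0.434) = min(1, 0.868) = 0.868
~C = 1 − 0.895 = 0.105
~~C = 1 − 0.105 = 0.895
(A ⊕ A) ⊗ ~~C = max(0, 0.868 + 0.895 − 1) = max(0, 0.763) = 0.763
C ↔ ((A ⊕ A) ⊗ ~~C) = 1 − |0.895 − 0.763| = 1 − 0.132 = 0.868
~~B ↔ (C ↔ ((A ⊕ A) ⊗ ~~C)) = 1 − |0.230 − 0.868| = 1 − 0.638 = 0.362
A ↔ B = 1 − |0.434 − 0.230| = 1 − 0.204 = 0.796
(A ↔ B) ⊗ B = max(0, 0.796 + 0.230 − 1) = max(0, 0.026) = 0.026
(~~B ↔ (C ↔ ((A ⊕ A) ⊗ ~~C))) ⊕ ((A ↔ B) ⊗ B) = min(1, 0.362 + 0.026) = min(1, 0.388) = 0.388

0.388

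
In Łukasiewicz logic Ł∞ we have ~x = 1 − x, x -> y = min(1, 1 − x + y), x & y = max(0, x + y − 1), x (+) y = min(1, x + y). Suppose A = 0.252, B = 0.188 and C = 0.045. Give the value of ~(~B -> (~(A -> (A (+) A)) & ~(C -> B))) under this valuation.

0.812

~B = 1 − 0.188 = 0.812
A (+) A = min(1, 0.252 + 0.252) = min(1, 0.504) = 0.504
A -> (A (+) A) = min(1, 1 − 0.252 + 0.504) = min(1, 1.252) = 1.000
~(A -> (A (+) A)) = 1 − 1.000 = 0.000
C -> B = min(1, 1 − 0.045 + 0.188) = min(1, 1.143) = 1.000
~(C -> B) = 1 − 1.000 = 0.000
~(A -> (A (+) A)) & ~(C -> B) = max(0, 0.000 + 0.000 − 1) = max(0, -1.000) = 0.000
~B -> (~(A -> (A (+) A)) & ~(C -> B)) = min(1, 1 − 0.812 + 0.000) = min(1, 0.188) = 0.188
~(~B -> (~(A -> (A (+) A)) & ~(C -> B))) = 1 − 0.188 = 0.812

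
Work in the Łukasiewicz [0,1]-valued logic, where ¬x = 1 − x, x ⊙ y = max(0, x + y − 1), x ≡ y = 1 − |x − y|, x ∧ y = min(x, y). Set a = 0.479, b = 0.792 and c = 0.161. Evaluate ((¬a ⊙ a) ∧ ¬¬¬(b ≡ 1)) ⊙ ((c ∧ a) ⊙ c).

¬a = 1 − 0.479 = 0.521
¬a ⊙ a = max(0, 0.521 + 0.479 − 1) = max(0, 0.000) = 0.000
b ≡ 1 = 1 − |0.792 − 1.000| = 1 − 0.208 = 0.792
¬(b ≡ 1) = 1 − 0.792 = 0.208
¬¬(b ≡ 1) = 1 − 0.208 = 0.792
¬¬¬(b ≡ 1) = 1 − 0.792 = 0.208
(¬a ⊙ a) ∧ ¬¬¬(b ≡ 1) = min(0.000, 0.208) = 0.000
c ∧ a = min(0.161, 0.479) = 0.161
(c ∧ a) ⊙ c = max(0, 0.161 + 0.161 − 1) = max(0, -0.678) = 0.000
((¬a ⊙ a) ∧ ¬¬¬(b ≡ 1)) ⊙ ((c ∧ a) ⊙ c) = max(0, 0.000 + 0.000 − 1) = max(0, -1.000) = 0.000

0.000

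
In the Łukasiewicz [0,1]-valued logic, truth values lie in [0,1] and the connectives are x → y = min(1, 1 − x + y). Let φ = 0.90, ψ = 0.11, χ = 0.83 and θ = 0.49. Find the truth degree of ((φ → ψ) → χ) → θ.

0.49

φ → ψ = min(1, 1 − 0.90 + 0.11) = min(1, 0.21) = 0.21
(φ → ψ) → χ = min(1, 1 − 0.21 + 0.83) = min(1, 1.62) = 1.00
((φ → ψ) → χ) → θ = min(1, 1 − 1.00 + 0.49) = min(1, 0.49) = 0.49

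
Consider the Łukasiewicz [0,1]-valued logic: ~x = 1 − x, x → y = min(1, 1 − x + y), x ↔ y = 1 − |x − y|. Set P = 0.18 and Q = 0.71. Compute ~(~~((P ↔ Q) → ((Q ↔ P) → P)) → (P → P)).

0.00

P ↔ Q = 1 − |0.18 − 0.71| = 1 − 0.53 = 0.47
Q ↔ P = 1 − |0.71 − 0.18| = 1 − 0.53 = 0.47
(Q ↔ P) → P = min(1, 1 − 0.47 + 0.18) = min(1, 0.71) = 0.71
(P ↔ Q) → ((Q ↔ P) → P) = min(1, 1 − 0.47 + 0.71) = min(1, 1.24) = 1.00
~((P ↔ Q) → ((Q ↔ P) → P)) = 1 − 1.00 = 0.00
~~((P ↔ Q) → ((Q ↔ P) → P)) = 1 − 0.00 = 1.00
P → P = min(1, 1 − 0.18 + 0.18) = min(1, 1.00) = 1.00
~~((P ↔ Q) → ((Q ↔ P) → P)) → (P → P) = min(1, 1 − 1.00 + 1.00) = min(1, 1.00) = 1.00
~(~~((P ↔ Q) → ((Q ↔ P) → P)) → (P → P)) = 1 − 1.00 = 0.00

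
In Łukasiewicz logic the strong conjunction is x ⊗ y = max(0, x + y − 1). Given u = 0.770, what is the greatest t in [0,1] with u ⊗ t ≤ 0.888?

1.000

The residuum of the Łukasiewicz t-norm gives the supremum: min(1, 1 − 0.770 + 0.888).
1 − 0.770 + 0.888 = 1.118, so t = min(1, 1.118) = 1.000.
Check: 0.770 ⊗ 1.000 = max(0, 0.770) = 0.770 ≤ 0.888.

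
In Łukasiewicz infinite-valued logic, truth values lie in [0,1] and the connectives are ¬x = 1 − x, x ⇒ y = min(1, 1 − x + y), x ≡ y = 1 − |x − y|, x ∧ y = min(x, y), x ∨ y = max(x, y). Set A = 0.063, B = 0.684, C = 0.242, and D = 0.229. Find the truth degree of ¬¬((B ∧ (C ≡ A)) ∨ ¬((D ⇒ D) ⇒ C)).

C ≡ A = 1 − |0.242 − 0.063| = 1 − 0.179 = 0.821
B ∧ (C ≡ A) = min(0.684, 0.821) = 0.684
D ⇒ D = min(1, 1 − 0.229 + 0.229) = min(1, 1.000) = 1.000
(D ⇒ D) ⇒ C = min(1, 1 − 1.000 + 0.242) = min(1, 0.242) = 0.242
¬((D ⇒ D) ⇒ C) = 1 − 0.242 = 0.758
(B ∧ (C ≡ A)) ∨ ¬((D ⇒ D) ⇒ C) = max(0.684, 0.758) = 0.758
¬((B ∧ (C ≡ A)) ∨ ¬((D ⇒ D) ⇒ C)) = 1 − 0.758 = 0.242
¬¬((B ∧ (C ≡ A)) ∨ ¬((D ⇒ D) ⇒ C)) = 1 − 0.242 = 0.758

0.758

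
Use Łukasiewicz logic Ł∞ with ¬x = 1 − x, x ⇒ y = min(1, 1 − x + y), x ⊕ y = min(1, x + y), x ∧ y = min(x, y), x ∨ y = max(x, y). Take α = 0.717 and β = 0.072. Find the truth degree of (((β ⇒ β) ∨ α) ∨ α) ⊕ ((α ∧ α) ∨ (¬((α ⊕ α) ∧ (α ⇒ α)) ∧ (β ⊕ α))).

1.000

β ⇒ β = min(1, 1 − 0.072 + 0.072) = min(1, 1.000) = 1.000
(β ⇒ β) ∨ α = max(1.000, 0.717) = 1.000
((β ⇒ β) ∨ α) ∨ α = max(1.000, 0.717) = 1.000
α ∧ α = min(0.717, 0.717) = 0.717
α ⊕ α = min(1, 0.717 + 0.717) = min(1, 1.434) = 1.000
α ⇒ α = min(1, 1 − 0.717 + 0.717) = min(1, 1.000) = 1.000
(α ⊕ α) ∧ (α ⇒ α) = min(1.000, 1.000) = 1.000
¬((α ⊕ α) ∧ (α ⇒ α)) = 1 − 1.000 = 0.000
β ⊕ α = min(1, 0.072 + 0.717) = min(1, 0.789) = 0.789
¬((α ⊕ α) ∧ (α ⇒ α)) ∧ (β ⊕ α) = min(0.000, 0.789) = 0.000
(α ∧ α) ∨ (¬((α ⊕ α) ∧ (α ⇒ α)) ∧ (β ⊕ α)) = max(0.717, 0.000) = 0.717
(((β ⇒ β) ∨ α) ∨ α) ⊕ ((α ∧ α) ∨ (¬((α ⊕ α) ∧ (α ⇒ α)) ∧ (β ⊕ α))) = min(1, 1.000 + 0.717) = min(1, 1.717) = 1.000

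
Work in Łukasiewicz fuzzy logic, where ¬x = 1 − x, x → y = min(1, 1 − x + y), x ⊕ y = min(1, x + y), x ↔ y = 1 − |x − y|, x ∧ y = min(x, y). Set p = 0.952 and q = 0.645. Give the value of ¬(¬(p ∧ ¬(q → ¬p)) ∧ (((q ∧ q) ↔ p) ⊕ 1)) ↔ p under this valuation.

¬p = 1 − 0.952 = 0.048
q → ¬p = min(1, 1 − 0.645 + 0.048) = min(1, 0.403) = 0.403
¬(q → ¬p) = 1 − 0.403 = 0.597
p ∧ ¬(q → ¬p) = min(0.952, 0.597) = 0.597
¬(p ∧ ¬(q → ¬p)) = 1 − 0.597 = 0.403
q ∧ q = min(0.645, 0.645) = 0.645
(q ∧ q) ↔ p = 1 − |0.645 − 0.952| = 1 − 0.307 = 0.693
((q ∧ q) ↔ p) ⊕ 1 = min(1, 0.693 + 1.000) = min(1, 1.693) = 1.000
¬(p ∧ ¬(q → ¬p)) ∧ (((q ∧ q) ↔ p) ⊕ 1) = min(0.403, 1.000) = 0.403
¬(¬(p ∧ ¬(q → ¬p)) ∧ (((q ∧ q) ↔ p) ⊕ 1)) = 1 − 0.403 = 0.597
¬(¬(p ∧ ¬(q → ¬p)) ∧ (((q ∧ q) ↔ p) ⊕ 1)) ↔ p = 1 − |0.597 − 0.952| = 1 − 0.355 = 0.645

0.645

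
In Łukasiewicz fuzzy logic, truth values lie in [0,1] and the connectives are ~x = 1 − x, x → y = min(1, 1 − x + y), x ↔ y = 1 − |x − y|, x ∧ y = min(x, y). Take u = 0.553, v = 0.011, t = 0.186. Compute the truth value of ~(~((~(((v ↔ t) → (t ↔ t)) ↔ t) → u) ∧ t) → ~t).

0.000

v ↔ t = 1 − |0.011 − 0.186| = 1 − 0.175 = 0.825
t ↔ t = 1 − |0.186 − 0.186| = 1 − 0.000 = 1.000
(v ↔ t) → (t ↔ t) = min(1, 1 − 0.825 + 1.000) = min(1, 1.175) = 1.000
((v ↔ t) → (t ↔ t)) ↔ t = 1 − |1.000 − 0.186| = 1 − 0.814 = 0.186
~(((v ↔ t) → (t ↔ t)) ↔ t) = 1 − 0.186 = 0.814
~(((v ↔ t) → (t ↔ t)) ↔ t) → u = min(1, 1 − 0.814 + 0.553) = min(1, 0.739) = 0.739
(~(((v ↔ t) → (t ↔ t)) ↔ t) → u) ∧ t = min(0.739, 0.186) = 0.186
~((~(((v ↔ t) → (t ↔ t)) ↔ t) → u) ∧ t) = 1 − 0.186 = 0.814
~t = 1 − 0.186 = 0.814
~((~(((v ↔ t) → (t ↔ t)) ↔ t) → u) ∧ t) → ~t = min(1, 1 − 0.814 + 0.814) = min(1, 1.000) = 1.000
~(~((~(((v ↔ t) → (t ↔ t)) ↔ t) → u) ∧ t) → ~t) = 1 − 1.000 = 0.000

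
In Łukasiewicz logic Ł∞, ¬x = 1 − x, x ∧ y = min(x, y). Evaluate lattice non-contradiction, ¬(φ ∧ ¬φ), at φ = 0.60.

¬φ = 1 − 0.60 = 0.40
φ ∧ ¬φ = min(0.60, 0.40) = 0.40
¬(φ ∧ ¬φ) = 1 − 0.40 = 0.60
(The value 0.60 < 1 shows this instance is not satisfied; not a Ł∞-tautology — its value is 1 − min(a, 1−a).)

0.60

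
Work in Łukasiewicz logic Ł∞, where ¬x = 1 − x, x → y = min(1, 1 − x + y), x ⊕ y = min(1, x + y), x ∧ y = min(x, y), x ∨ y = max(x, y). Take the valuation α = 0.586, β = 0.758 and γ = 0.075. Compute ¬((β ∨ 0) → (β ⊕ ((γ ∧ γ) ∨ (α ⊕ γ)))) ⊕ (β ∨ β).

0.758

β ∨ 0 = max(0.758, 0.000) = 0.758
γ ∧ γ = min(0.075, 0.075) = 0.075
α ⊕ γ = min(1, 0.586 + 0.075) = min(1, 0.661) = 0.661
(γ ∧ γ) ∨ (α ⊕ γ) = max(0.075, 0.661) = 0.661
β ⊕ ((γ ∧ γ) ∨ (α ⊕ γ)) = min(1, 0.758 + 0.661) = min(1, 1.419) = 1.000
(β ∨ 0) → (β ⊕ ((γ ∧ γ) ∨ (α ⊕ γ))) = min(1, 1 − 0.758 + 1.000) = min(1, 1.242) = 1.000
¬((β ∨ 0) → (β ⊕ ((γ ∧ γ) ∨ (α ⊕ γ)))) = 1 − 1.000 = 0.000
β ∨ β = max(0.758, 0.758) = 0.758
¬((β ∨ 0) → (β ⊕ ((γ ∧ γ) ∨ (α ⊕ γ)))) ⊕ (β ∨ β) = min(1, 0.000 + 0.758) = min(1, 0.758) = 0.758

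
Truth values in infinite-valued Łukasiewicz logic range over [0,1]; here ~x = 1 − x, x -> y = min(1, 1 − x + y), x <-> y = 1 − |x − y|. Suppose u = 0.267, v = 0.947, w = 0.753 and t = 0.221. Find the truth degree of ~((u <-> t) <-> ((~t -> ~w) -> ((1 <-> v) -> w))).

0.046

u <-> t = 1 − |0.267 − 0.221| = 1 − 0.046 = 0.954
~t = 1 − 0.221 = 0.779
~w = 1 − 0.753 = 0.247
~t -> ~w = min(1, 1 − 0.779 + 0.247) = min(1, 0.468) = 0.468
1 <-> v = 1 − |1.000 − 0.947| = 1 − 0.053 = 0.947
(1 <-> v) -> w = min(1, 1 − 0.947 + 0.753) = min(1, 0.806) = 0.806
(~t -> ~w) -> ((1 <-> v) -> w) = min(1, 1 − 0.468 + 0.806) = min(1, 1.338) = 1.000
(u <-> t) <-> ((~t -> ~w) -> ((1 <-> v) -> w)) = 1 − |0.954 − 1.000| = 1 − 0.046 = 0.954
~((u <-> t) <-> ((~t -> ~w) -> ((1 <-> v) -> w))) = 1 − 0.954 = 0.046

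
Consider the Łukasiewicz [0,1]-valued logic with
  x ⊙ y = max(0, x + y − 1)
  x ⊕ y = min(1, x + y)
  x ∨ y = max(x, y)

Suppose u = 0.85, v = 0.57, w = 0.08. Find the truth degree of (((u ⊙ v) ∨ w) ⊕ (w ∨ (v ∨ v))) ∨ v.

0.99

u ⊙ v = max(0, 0.85 + 0.57 − 1) = max(0, 0.42) = 0.42
(u ⊙ v) ∨ w = max(0.42, 0.08) = 0.42
v ∨ v = max(0.57, 0.57) = 0.57
w ∨ (v ∨ v) = max(0.08, 0.57) = 0.57
((u ⊙ v) ∨ w) ⊕ (w ∨ (v ∨ v)) = min(1, 0.42 + 0.57) = min(1, 0.99) = 0.99
(((u ⊙ v) ∨ w) ⊕ (w ∨ (v ∨ v))) ∨ v = max(0.99, 0.57) = 0.99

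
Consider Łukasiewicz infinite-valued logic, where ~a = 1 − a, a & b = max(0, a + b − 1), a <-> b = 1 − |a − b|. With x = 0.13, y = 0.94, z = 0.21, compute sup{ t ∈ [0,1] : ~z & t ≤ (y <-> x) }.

~z = 1 − 0.21 = 0.79
So the left factor is ~z = 0.79.
y <-> x = 1 − |0.94 − 0.13| = 1 − 0.81 = 0.19
So the right-hand bound is y <-> x = 0.19.
The residuum of the Łukasiewicz t-norm gives the supremum: min(1, 1 − 0.79 + 0.19).
1 − 0.79 + 0.19 = 0.40, so t = min(1, 0.40) = 0.40.
Check: 0.79 & 0.40 = max(0, 0.19) = 0.19 ≤ 0.19.

0.40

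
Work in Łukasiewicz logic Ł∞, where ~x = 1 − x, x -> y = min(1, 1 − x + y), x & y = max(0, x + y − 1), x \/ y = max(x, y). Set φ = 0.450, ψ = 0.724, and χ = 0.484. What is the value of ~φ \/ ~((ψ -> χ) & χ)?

~φ = 1 − 0.450 = 0.550
ψ -> χ = min(1, 1 − 0.724 + 0.484) = min(1, 0.760) = 0.760
(ψ -> χ) & χ = max(0, 0.760 + 0.484 − 1) = max(0, 0.244) = 0.244
~((ψ -> χ) & χ) = 1 − 0.244 = 0.756
~φ \/ ~((ψ -> χ) & χ) = max(0.550, 0.756) = 0.756

0.756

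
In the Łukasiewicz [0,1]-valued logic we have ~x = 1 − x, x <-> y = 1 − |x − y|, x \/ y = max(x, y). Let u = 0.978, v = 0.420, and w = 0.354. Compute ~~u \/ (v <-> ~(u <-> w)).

~u = 1 − 0.978 = 0.022
~~u = 1 − 0.022 = 0.978
u <-> w = 1 − |0.978 − 0.354| = 1 − 0.624 = 0.376
~(u <-> w) = 1 − 0.376 = 0.624
v <-> ~(u <-> w) = 1 − |0.420 − 0.624| = 1 − 0.204 = 0.796
~~u \/ (v <-> ~(u <-> w)) = max(0.978, 0.796) = 0.978

0.978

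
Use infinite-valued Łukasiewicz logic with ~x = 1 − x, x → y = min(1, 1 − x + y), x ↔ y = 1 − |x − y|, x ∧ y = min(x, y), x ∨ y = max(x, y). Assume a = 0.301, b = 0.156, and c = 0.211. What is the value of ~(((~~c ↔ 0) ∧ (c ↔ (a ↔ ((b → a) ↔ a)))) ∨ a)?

~c = 1 − 0.211 = 0.789
~~c = 1 − 0.789 = 0.211
~~c ↔ 0 = 1 − |0.211 − 0.000| = 1 − 0.211 = 0.789
b → a = min(1, 1 − 0.156 + 0.301) = min(1, 1.145) = 1.000
(b → a) ↔ a = 1 − |1.000 − 0.301| = 1 − 0.699 = 0.301
a ↔ ((b → a) ↔ a) = 1 − |0.301 − 0.301| = 1 − 0.000 = 1.000
c ↔ (a ↔ ((b → a) ↔ a)) = 1 − |0.211 − 1.000| = 1 − 0.789 = 0.211
(~~c ↔ 0) ∧ (c ↔ (a ↔ ((b → a) ↔ a))) = min(0.789, 0.211) = 0.211
((~~c ↔ 0) ∧ (c ↔ (a ↔ ((b → a) ↔ a)))) ∨ a = max(0.211, 0.301) = 0.301
~(((~~c ↔ 0) ∧ (c ↔ (a ↔ ((b → a) ↔ a)))) ∨ a) = 1 − 0.301 = 0.699

0.699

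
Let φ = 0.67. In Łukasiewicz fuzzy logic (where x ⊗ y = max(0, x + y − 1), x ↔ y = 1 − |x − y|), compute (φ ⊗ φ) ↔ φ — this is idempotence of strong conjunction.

0.67

φ ⊗ φ = max(0, 0.67 + 0.67 − 1) = max(0, 0.34) = 0.34
(φ ⊗ φ) ↔ φ = 1 − |0.34 − 0.67| = 1 − 0.33 = 0.67
(The value 0.67 < 1 shows this instance is not satisfied; fails in Ł∞ since a ⊗ a = max(0, 2a−1) ≠ a in general.)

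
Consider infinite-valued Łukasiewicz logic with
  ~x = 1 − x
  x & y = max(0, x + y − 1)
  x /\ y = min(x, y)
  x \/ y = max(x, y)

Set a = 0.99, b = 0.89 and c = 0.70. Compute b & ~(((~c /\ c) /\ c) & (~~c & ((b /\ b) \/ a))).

0.89

~c = 1 − 0.70 = 0.30
~c /\ c = min(0.30, 0.70) = 0.30
(~c /\ c) /\ c = min(0.30, 0.70) = 0.30
~~c = 1 − 0.30 = 0.70
b /\ b = min(0.89, 0.89) = 0.89
(b /\ b) \/ a = max(0.89, 0.99) = 0.99
~~c & ((b /\ b) \/ a) = max(0, 0.70 + 0.99 − 1) = max(0, 0.69) = 0.69
((~c /\ c) /\ c) & (~~c & ((b /\ b) \/ a)) = max(0, 0.30 + 0.69 − 1) = max(0, -0.01) = 0.00
~(((~c /\ c) /\ c) & (~~c & ((b /\ b) \/ a))) = 1 − 0.00 = 1.00
b & ~(((~c /\ c) /\ c) & (~~c & ((b /\ b) \/ a))) = max(0, 0.89 + 1.00 − 1) = max(0, 0.89) = 0.89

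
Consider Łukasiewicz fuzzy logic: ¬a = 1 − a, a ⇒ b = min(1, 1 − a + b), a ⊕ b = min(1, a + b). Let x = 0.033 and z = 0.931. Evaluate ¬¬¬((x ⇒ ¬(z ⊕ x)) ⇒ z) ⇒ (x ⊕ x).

z ⊕ x = min(1, 0.931 + 0.033) = min(1, 0.964) = 0.964
¬(z ⊕ x) = 1 − 0.964 = 0.036
x ⇒ ¬(z ⊕ x) = min(1, 1 − 0.033 + 0.036) = min(1, 1.003) = 1.000
(x ⇒ ¬(z ⊕ x)) ⇒ z = min(1, 1 − 1.000 + 0.931) = min(1, 0.931) = 0.931
¬((x ⇒ ¬(z ⊕ x)) ⇒ z) = 1 − 0.931 = 0.069
¬¬((x ⇒ ¬(z ⊕ x)) ⇒ z) = 1 − 0.069 = 0.931
¬¬¬((x ⇒ ¬(z ⊕ x)) ⇒ z) = 1 − 0.931 = 0.069
x ⊕ x = min(1, 0.033 + 0.033) = min(1, 0.066) = 0.066
¬¬¬((x ⇒ ¬(z ⊕ x)) ⇒ z) ⇒ (x ⊕ x) = min(1, 1 − 0.069 + 0.066) = min(1, 0.997) = 0.997

0.997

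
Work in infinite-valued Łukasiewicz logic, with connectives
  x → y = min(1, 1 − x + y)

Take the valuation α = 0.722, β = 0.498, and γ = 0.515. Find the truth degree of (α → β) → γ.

0.739

α → β = min(1, 1 − 0.722 + 0.498) = min(1, 0.776) = 0.776
(α → β) → γ = min(1, 1 − 0.776 + 0.515) = min(1, 0.739) = 0.739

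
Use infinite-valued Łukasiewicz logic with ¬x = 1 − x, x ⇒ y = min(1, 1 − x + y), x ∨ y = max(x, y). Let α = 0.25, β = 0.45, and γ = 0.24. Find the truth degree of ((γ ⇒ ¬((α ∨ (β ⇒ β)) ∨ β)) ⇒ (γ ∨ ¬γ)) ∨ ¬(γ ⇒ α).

1.00

β ⇒ β = min(1, 1 − 0.45 + 0.45) = min(1, 1.00) = 1.00
α ∨ (β ⇒ β) = max(0.25, 1.00) = 1.00
(α ∨ (β ⇒ β)) ∨ β = max(1.00, 0.45) = 1.00
¬((α ∨ (β ⇒ β)) ∨ β) = 1 − 1.00 = 0.00
γ ⇒ ¬((α ∨ (β ⇒ β)) ∨ β) = min(1, 1 − 0.24 + 0.00) = min(1, 0.76) = 0.76
¬γ = 1 − 0.24 = 0.76
γ ∨ ¬γ = max(0.24, 0.76) = 0.76
(γ ⇒ ¬((α ∨ (β ⇒ β)) ∨ β)) ⇒ (γ ∨ ¬γ) = min(1, 1 − 0.76 + 0.76) = min(1, 1.00) = 1.00
γ ⇒ α = min(1, 1 − 0.24 + 0.25) = min(1, 1.01) = 1.00
¬(γ ⇒ α) = 1 − 1.00 = 0.00
((γ ⇒ ¬((α ∨ (β ⇒ β)) ∨ β)) ⇒ (γ ∨ ¬γ)) ∨ ¬(γ ⇒ α) = max(1.00, 0.00) = 1.00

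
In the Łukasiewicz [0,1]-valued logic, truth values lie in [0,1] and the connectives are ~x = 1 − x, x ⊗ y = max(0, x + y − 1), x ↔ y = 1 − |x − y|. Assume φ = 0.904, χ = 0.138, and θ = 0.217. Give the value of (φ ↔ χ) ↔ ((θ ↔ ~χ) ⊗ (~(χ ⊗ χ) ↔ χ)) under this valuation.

0.766

φ ↔ χ = 1 − |0.904 − 0.138| = 1 − 0.766 = 0.234
~χ = 1 − 0.138 = 0.862
θ ↔ ~χ = 1 − |0.217 − 0.862| = 1 − 0.645 = 0.355
χ ⊗ χ = max(0, 0.138 + 0.138 − 1) = max(0, -0.724) = 0.000
~(χ ⊗ χ) = 1 − 0.000 = 1.000
~(χ ⊗ χ) ↔ χ = 1 − |1.000 − 0.138| = 1 − 0.862 = 0.138
(θ ↔ ~χ) ⊗ (~(χ ⊗ χ) ↔ χ) = max(0, 0.355 + 0.138 − 1) = max(0, -0.507) = 0.000
(φ ↔ χ) ↔ ((θ ↔ ~χ) ⊗ (~(χ ⊗ χ) ↔ χ)) = 1 − |0.234 − 0.000| = 1 − 0.234 = 0.766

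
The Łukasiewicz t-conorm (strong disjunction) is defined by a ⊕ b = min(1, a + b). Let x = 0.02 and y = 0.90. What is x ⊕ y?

x ⊕ y = min(1, 0.02 + 0.90) = min(1, 0.92) = 0.92
For comparison, the Gödel t-conorm max(a, b) would give 0.90.

0.92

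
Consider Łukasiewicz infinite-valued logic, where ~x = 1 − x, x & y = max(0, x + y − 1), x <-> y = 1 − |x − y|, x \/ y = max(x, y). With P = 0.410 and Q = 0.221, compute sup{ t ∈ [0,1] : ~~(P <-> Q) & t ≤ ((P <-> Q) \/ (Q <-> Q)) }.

1.000

P <-> Q = 1 − |0.410 − 0.221| = 1 − 0.189 = 0.811
~(P <-> Q) = 1 − 0.811 = 0.189
~~(P <-> Q) = 1 − 0.189 = 0.811
So the left factor is ~~(P <-> Q) = 0.811.
Q <-> Q = 1 − |0.221 − 0.221| = 1 − 0.000 = 1.000
(P <-> Q) \/ (Q <-> Q) = max(0.811, 1.000) = 1.000
So the right-hand bound is (P <-> Q) \/ (Q <-> Q) = 1.000.
The residuum of the Łukasiewicz t-norm gives the supremum: min(1, 1 − 0.811 + 1.000).
1 − 0.811 + 1.000 = 1.189, so t = min(1, 1.189) = 1.000.
Check: 0.811 & 1.000 = max(0, 0.811) = 0.811 ≤ 1.000.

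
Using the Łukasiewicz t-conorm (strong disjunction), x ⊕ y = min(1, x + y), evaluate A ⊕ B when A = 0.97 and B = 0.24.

A ⊕ B = min(1, 0.97 + 0.24) = min(1, 1.21) = 1.00
For comparison, the Gödel t-conorm max(x, y) would give 0.97.

1.00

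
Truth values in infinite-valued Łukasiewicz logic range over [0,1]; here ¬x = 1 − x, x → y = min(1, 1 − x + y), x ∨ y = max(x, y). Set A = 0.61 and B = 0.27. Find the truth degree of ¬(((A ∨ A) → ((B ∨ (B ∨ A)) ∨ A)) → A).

0.39

A ∨ A = max(0.61, 0.61) = 0.61
B ∨ A = max(0.27, 0.61) = 0.61
B ∨ (B ∨ A) = max(0.27, 0.61) = 0.61
(B ∨ (B ∨ A)) ∨ A = max(0.61, 0.61) = 0.61
(A ∨ A) → ((B ∨ (B ∨ A)) ∨ A) = min(1, 1 − 0.61 + 0.61) = min(1, 1.00) = 1.00
((A ∨ A) → ((B ∨ (B ∨ A)) ∨ A)) → A = min(1, 1 − 1.00 + 0.61) = min(1, 0.61) = 0.61
¬(((A ∨ A) → ((B ∨ (B ∨ A)) ∨ A)) → A) = 1 − 0.61 = 0.39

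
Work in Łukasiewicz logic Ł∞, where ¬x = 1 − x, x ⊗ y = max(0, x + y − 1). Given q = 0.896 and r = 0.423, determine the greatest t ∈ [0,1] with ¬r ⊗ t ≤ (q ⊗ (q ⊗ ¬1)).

0.423

¬r = 1 − 0.423 = 0.577
So the left factor is ¬r = 0.577.
¬1 = 1 − 1.000 = 0.000
q ⊗ ¬1 = max(0, 0.896 + 0.000 − 1) = max(0, -0.104) = 0.000
q ⊗ (q ⊗ ¬1) = max(0, 0.896 + 0.000 − 1) = max(0, -0.104) = 0.000
So the right-hand bound is q ⊗ (q ⊗ ¬1) = 0.000.
The residuum of the Łukasiewicz t-norm gives the supremum: min(1, 1 − 0.577 + 0.000).
1 − 0.577 + 0.000 = 0.423, so t = min(1, 0.423) = 0.423.
Check: 0.577 ⊗ 0.423 = max(0, 0.000) = 0.000 ≤ 0.000.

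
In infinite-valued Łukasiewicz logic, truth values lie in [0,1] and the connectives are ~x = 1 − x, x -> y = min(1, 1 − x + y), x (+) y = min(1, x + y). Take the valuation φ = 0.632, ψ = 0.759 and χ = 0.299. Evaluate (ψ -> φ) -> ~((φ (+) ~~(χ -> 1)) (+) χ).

0.127

ψ -> φ = min(1, 1 − 0.759 + 0.632) = min(1, 0.873) = 0.873
χ -> 1 = min(1, 1 − 0.299 + 1.000) = min(1, 1.701) = 1.000
~(χ -> 1) = 1 − 1.000 = 0.000
~~(χ -> 1) = 1 − 0.000 = 1.000
φ (+) ~~(χ -> 1) = min(1, 0.632 + 1.000) = min(1, 1.632) = 1.000
(φ (+) ~~(χ -> 1)) (+) χ = min(1, 1.000 + 0.299) = min(1, 1.299) = 1.000
~((φ (+) ~~(χ -> 1)) (+) χ) = 1 − 1.000 = 0.000
(ψ -> φ) -> ~((φ (+) ~~(χ -> 1)) (+) χ) = min(1, 1 − 0.873 + 0.000) = min(1, 0.127) = 0.127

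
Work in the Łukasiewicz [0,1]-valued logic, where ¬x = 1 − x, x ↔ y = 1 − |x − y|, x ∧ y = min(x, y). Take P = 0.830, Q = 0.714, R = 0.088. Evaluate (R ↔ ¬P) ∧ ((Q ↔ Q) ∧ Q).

¬P = 1 − 0.830 = 0.170
R ↔ ¬P = 1 − |0.088 − 0.170| = 1 − 0.082 = 0.918
Q ↔ Q = 1 − |0.714 − 0.714| = 1 − 0.000 = 1.000
(Q ↔ Q) ∧ Q = min(1.000, 0.714) = 0.714
(R ↔ ¬P) ∧ ((Q ↔ Q) ∧ Q) = min(0.918, 0.714) = 0.714

0.714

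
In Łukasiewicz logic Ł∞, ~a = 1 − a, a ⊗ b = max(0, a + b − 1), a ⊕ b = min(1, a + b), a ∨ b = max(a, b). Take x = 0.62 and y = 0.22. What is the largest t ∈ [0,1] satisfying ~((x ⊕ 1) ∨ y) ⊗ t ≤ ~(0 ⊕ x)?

1.00

x ⊕ 1 = min(1, 0.62 + 1.00) = min(1, 1.62) = 1.00
(x ⊕ 1) ∨ y = max(1.00, 0.22) = 1.00
~((x ⊕ 1) ∨ y) = 1 − 1.00 = 0.00
So the left factor is ~((x ⊕ 1) ∨ y) = 0.00.
0 ⊕ x = min(1, 0.00 + 0.62) = min(1, 0.62) = 0.62
~(0 ⊕ x) = 1 − 0.62 = 0.38
So the right-hand bound is ~(0 ⊕ x) = 0.38.
The residuum of the Łukasiewicz t-norm gives the supremum: min(1, 1 − 0.00 + 0.38).
1 − 0.00 + 0.38 = 1.38, so t = min(1, 1.38) = 1.00.
Check: 0.00 ⊗ 1.00 = max(0, 0.00) = 0.00 ≤ 0.38.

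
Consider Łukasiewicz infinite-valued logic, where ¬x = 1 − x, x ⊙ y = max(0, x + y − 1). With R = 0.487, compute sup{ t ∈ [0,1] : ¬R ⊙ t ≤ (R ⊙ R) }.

¬R = 1 − 0.487 = 0.513
So the left factor is ¬R = 0.513.
R ⊙ R = max(0, 0.487 + 0.487 − 1) = max(0, -0.026) = 0.000
So the right-hand bound is R ⊙ R = 0.000.
The residuum of the Łukasiewicz t-norm gives the supremum: min(1, 1 − 0.513 + 0.000).
1 − 0.513 + 0.000 = 0.487, so t = min(1, 0.487) = 0.487.
Check: 0.513 ⊙ 0.487 = max(0, 0.000) = 0.000 ≤ 0.000.

0.487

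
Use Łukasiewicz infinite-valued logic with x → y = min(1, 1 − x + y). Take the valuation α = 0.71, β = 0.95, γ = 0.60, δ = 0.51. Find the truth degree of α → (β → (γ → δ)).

1.00

γ → δ = min(1, 1 − 0.60 + 0.51) = min(1, 0.91) = 0.91
β → (γ → δ) = min(1, 1 − 0.95 + 0.91) = min(1, 0.96) = 0.96
α → (β → (γ → δ)) = min(1, 1 − 0.71 + 0.96) = min(1, 1.25) = 1.00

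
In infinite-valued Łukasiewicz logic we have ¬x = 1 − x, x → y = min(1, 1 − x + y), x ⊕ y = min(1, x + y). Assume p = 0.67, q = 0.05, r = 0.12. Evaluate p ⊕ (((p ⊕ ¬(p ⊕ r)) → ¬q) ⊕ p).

p ⊕ r = min(1, 0.67 + 0.12) = min(1, 0.79) = 0.79
¬(p ⊕ r) = 1 − 0.79 = 0.21
p ⊕ ¬(p ⊕ r) = min(1, 0.67 + 0.21) = min(1, 0.88) = 0.88
¬q = 1 − 0.05 = 0.95
(p ⊕ ¬(p ⊕ r)) → ¬q = min(1, 1 − 0.88 + 0.95) = min(1, 1.07) = 1.00
((p ⊕ ¬(p ⊕ r)) → ¬q) ⊕ p = min(1, 1.00 + 0.67) = min(1, 1.67) = 1.00
p ⊕ (((p ⊕ ¬(p ⊕ r)) → ¬q) ⊕ p) = min(1, 0.67 + 1.00) = min(1, 1.67) = 1.00

1.00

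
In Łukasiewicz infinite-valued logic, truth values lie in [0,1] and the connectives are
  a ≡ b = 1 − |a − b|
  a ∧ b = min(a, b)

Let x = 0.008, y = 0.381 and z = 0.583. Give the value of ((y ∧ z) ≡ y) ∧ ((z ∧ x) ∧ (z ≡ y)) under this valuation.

y ∧ z = min(0.381, 0.583) = 0.381
(y ∧ z) ≡ y = 1 − |0.381 − 0.381| = 1 − 0.000 = 1.000
z ∧ x = min(0.583, 0.008) = 0.008
z ≡ y = 1 − |0.583 − 0.381| = 1 − 0.202 = 0.798
(z ∧ x) ∧ (z ≡ y) = min(0.008, 0.798) = 0.008
((y ∧ z) ≡ y) ∧ ((z ∧ x) ∧ (z ≡ y)) = min(1.000, 0.008) = 0.008

0.008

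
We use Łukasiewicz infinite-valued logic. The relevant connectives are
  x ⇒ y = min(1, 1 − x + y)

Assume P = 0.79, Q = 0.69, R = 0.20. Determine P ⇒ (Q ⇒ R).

0.72

Q ⇒ R = min(1, 1 − 0.69 + 0.20) = min(1, 0.51) = 0.51
P ⇒ (Q ⇒ R) = min(1, 1 − 0.79 + 0.51) = min(1, 0.72) = 0.72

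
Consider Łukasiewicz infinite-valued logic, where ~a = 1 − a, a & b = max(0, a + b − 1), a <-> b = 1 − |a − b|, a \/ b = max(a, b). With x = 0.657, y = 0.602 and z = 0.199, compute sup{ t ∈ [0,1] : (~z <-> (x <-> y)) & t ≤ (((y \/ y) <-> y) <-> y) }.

~z = 1 − 0.199 = 0.801
x <-> y = 1 − |0.657 − 0.602| = 1 − 0.055 = 0.945
~z <-> (x <-> y) = 1 − |0.801 − 0.945| = 1 − 0.144 = 0.856
So the left factor is ~z <-> (x <-> y) = 0.856.
y \/ y = max(0.602, 0.602) = 0.602
(y \/ y) <-> y = 1 − |0.602 − 0.602| = 1 − 0.000 = 1.000
((y \/ y) <-> y) <-> y = 1 − |1.000 − 0.602| = 1 − 0.398 = 0.602
So the right-hand bound is ((y \/ y) <-> y) <-> y = 0.602.
The residuum of the Łukasiewicz t-norm gives the supremum: min(1, 1 − 0.856 + 0.602).
1 − 0.856 + 0.602 = 0.746, so t = min(1, 0.746) = 0.746.
Check: 0.856 & 0.746 = max(0, 0.602) = 0.602 ≤ 0.602.

0.746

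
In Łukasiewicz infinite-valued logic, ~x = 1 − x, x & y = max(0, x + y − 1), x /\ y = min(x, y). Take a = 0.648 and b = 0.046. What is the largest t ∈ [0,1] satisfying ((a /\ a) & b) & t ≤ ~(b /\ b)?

1.000

a /\ a = min(0.648, 0.648) = 0.648
(a /\ a) & b = max(0, 0.648 + 0.046 − 1) = max(0, -0.306) = 0.000
So the left factor is (a /\ a) & b = 0.000.
b /\ b = min(0.046, 0.046) = 0.046
~(b /\ b) = 1 − 0.046 = 0.954
So the right-hand bound is ~(b /\ b) = 0.954.
The residuum of the Łukasiewicz t-norm gives the supremum: min(1, 1 − 0.000 + 0.954).
1 − 0.000 + 0.954 = 1.954, so t = min(1, 1.954) = 1.000.
Check: 0.000 & 1.000 = max(0, 0.000) = 0.000 ≤ 0.954.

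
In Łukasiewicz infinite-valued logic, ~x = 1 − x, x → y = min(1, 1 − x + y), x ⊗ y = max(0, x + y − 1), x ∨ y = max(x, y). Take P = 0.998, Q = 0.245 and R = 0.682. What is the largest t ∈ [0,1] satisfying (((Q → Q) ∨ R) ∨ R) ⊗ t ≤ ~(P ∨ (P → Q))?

Q → Q = min(1, 1 − 0.245 + 0.245) = min(1, 1.000) = 1.000
(Q → Q) ∨ R = max(1.000, 0.682) = 1.000
((Q → Q) ∨ R) ∨ R = max(1.000, 0.682) = 1.000
So the left factor is ((Q → Q) ∨ R) ∨ R = 1.000.
P → Q = min(1, 1 − 0.998 + 0.245) = min(1, 0.247) = 0.247
P ∨ (P → Q) = max(0.998, 0.247) = 0.998
~(P ∨ (P → Q)) = 1 − 0.998 = 0.002
So the right-hand bound is ~(P ∨ (P → Q)) = 0.002.
The residuum of the Łukasiewicz t-norm gives the supremum: min(1, 1 − 1.000 + 0.002).
1 − 1.000 + 0.002 = 0.002, so t = min(1, 0.002) = 0.002.
Check: 1.000 ⊗ 0.002 = max(0, 0.002) = 0.002 ≤ 0.002.

0.002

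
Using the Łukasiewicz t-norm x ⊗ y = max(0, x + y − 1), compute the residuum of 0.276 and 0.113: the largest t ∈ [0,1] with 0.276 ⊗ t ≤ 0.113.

0.837

The residuum of the Łukasiewicz t-norm gives the supremum: min(1, 1 − 0.276 + 0.113).
1 − 0.276 + 0.113 = 0.837, so t = min(1, 0.837) = 0.837.
Check: 0.276 ⊗ 0.837 = max(0, 0.113) = 0.113 ≤ 0.113.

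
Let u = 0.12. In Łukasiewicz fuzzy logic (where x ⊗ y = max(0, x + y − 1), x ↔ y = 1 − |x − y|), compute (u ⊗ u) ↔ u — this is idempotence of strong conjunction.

0.88

u ⊗ u = max(0, 0.12 + 0.12 − 1) = max(0, -0.76) = 0.00
(u ⊗ u) ↔ u = 1 − |0.00 − 0.12| = 1 − 0.12 = 0.88
(The value 0.88 < 1 shows this instance is not satisfied; fails in Ł∞ since a ⊗ a = max(0, 2a−1) ≠ a in general.)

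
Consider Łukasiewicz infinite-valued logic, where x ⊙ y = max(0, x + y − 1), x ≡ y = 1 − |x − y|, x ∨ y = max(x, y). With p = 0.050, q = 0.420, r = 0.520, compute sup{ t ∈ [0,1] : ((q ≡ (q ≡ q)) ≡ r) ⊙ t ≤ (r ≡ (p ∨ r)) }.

1.000

q ≡ q = 1 − |0.420 − 0.420| = 1 − 0.000 = 1.000
q ≡ (q ≡ q) = 1 − |0.420 − 1.000| = 1 − 0.580 = 0.420
(q ≡ (q ≡ q)) ≡ r = 1 − |0.420 − 0.520| = 1 − 0.100 = 0.900
So the left factor is (q ≡ (q ≡ q)) ≡ r = 0.900.
p ∨ r = max(0.050, 0.520) = 0.520
r ≡ (p ∨ r) = 1 − |0.520 − 0.520| = 1 − 0.000 = 1.000
So the right-hand bound is r ≡ (p ∨ r) = 1.000.
The residuum of the Łukasiewicz t-norm gives the supremum: min(1, 1 − 0.900 + 1.000).
1 − 0.900 + 1.000 = 1.100, so t = min(1, 1.100) = 1.000.
Check: 0.900 ⊙ 1.000 = max(0, 0.900) = 0.900 ≤ 1.000.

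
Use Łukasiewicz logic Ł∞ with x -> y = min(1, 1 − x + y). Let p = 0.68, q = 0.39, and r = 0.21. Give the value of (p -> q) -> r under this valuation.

0.50

p -> q = min(1, 1 − 0.68 + 0.39) = min(1, 0.71) = 0.71
(p -> q) -> r = min(1, 1 − 0.71 + 0.21) = min(1, 0.50) = 0.50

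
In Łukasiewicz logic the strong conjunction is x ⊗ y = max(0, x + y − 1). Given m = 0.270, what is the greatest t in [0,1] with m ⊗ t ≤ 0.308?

The residuum of the Łukasiewicz t-norm gives the supremum: min(1, 1 − 0.270 + 0.308).
1 − 0.270 + 0.308 = 1.038, so t = min(1, 1.038) = 1.000.
Check: 0.270 ⊗ 1.000 = max(0, 0.270) = 0.270 ≤ 0.308.

1.000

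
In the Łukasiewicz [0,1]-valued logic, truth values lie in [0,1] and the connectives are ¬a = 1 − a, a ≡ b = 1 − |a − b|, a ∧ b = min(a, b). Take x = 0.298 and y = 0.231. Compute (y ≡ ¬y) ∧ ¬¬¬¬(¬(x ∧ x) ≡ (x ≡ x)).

0.462

¬y = 1 − 0.231 = 0.769
y ≡ ¬y = 1 − |0.231 − 0.769| = 1 − 0.538 = 0.462
x ∧ x = min(0.298, 0.298) = 0.298
¬(x ∧ x) = 1 − 0.298 = 0.702
x ≡ x = 1 − |0.298 − 0.298| = 1 − 0.000 = 1.000
¬(x ∧ x) ≡ (x ≡ x) = 1 − |0.702 − 1.000| = 1 − 0.298 = 0.702
¬(¬(x ∧ x) ≡ (x ≡ x)) = 1 − 0.702 = 0.298
¬¬(¬(x ∧ x) ≡ (x ≡ x)) = 1 − 0.298 = 0.702
¬¬¬(¬(x ∧ x) ≡ (x ≡ x)) = 1 − 0.702 = 0.298
¬¬¬¬(¬(x ∧ x) ≡ (x ≡ x)) = 1 − 0.298 = 0.702
(y ≡ ¬y) ∧ ¬¬¬¬(¬(x ∧ x) ≡ (x ≡ x)) = min(0.462, 0.702) = 0.462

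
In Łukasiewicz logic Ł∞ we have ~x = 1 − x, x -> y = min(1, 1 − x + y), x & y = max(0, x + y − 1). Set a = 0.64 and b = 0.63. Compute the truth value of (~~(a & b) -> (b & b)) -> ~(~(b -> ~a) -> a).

a & b = max(0, 0.64 + 0.63 − 1) = max(0, 0.27) = 0.27
~(a & b) = 1 − 0.27 = 0.73
~~(a & b) = 1 − 0.73 = 0.27
b & b = max(0, 0.63 + 0.63 − 1) = max(0, 0.26) = 0.26
~~(a & b) -> (b & b) = min(1, 1 − 0.27 + 0.26) = min(1, 0.99) = 0.99
~a = 1 − 0.64 = 0.36
b -> ~a = min(1, 1 − 0.63 + 0.36) = min(1, 0.73) = 0.73
~(b -> ~a) = 1 − 0.73 = 0.27
~(b -> ~a) -> a = min(1, 1 − 0.27 + 0.64) = min(1, 1.37) = 1.00
~(~(b -> ~a) -> a) = 1 − 1.00 = 0.00
(~~(a & b) -> (b & b)) -> ~(~(b -> ~a) -> a) = min(1, 1 − 0.99 + 0.00) = min(1, 0.01) = 0.01

0.01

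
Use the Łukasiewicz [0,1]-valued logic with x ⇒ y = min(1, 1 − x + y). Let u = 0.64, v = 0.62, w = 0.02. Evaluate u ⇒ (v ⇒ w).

v ⇒ w = min(1, 1 − 0.62 + 0.02) = min(1, 0.40) = 0.40
u ⇒ (v ⇒ w) = min(1, 1 − 0.64 + 0.40) = min(1, 0.76) = 0.76

0.76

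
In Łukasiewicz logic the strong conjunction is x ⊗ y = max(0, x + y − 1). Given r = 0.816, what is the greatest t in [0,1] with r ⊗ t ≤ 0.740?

The residuum of the Łukasiewicz t-norm gives the supremum: min(1, 1 − 0.816 + 0.740).
1 − 0.816 + 0.740 = 0.924, so t = min(1, 0.924) = 0.924.
Check: 0.816 ⊗ 0.924 = max(0, 0.740) = 0.740 ≤ 0.740.

0.924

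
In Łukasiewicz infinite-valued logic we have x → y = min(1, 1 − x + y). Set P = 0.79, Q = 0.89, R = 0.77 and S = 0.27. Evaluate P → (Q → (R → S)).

R → S = min(1, 1 − 0.77 + 0.27) = min(1, 0.50) = 0.50
Q → (R → S) = min(1, 1 − 0.89 + 0.50) = min(1, 0.61) = 0.61
P → (Q → (R → S)) = min(1, 1 − 0.79 + 0.61) = min(1, 0.82) = 0.82

0.82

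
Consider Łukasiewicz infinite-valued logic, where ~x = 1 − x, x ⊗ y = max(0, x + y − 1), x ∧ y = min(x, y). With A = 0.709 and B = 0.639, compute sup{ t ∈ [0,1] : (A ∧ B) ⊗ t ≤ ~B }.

0.722

A ∧ B = min(0.709, 0.639) = 0.639
So the left factor is A ∧ B = 0.639.
~B = 1 − 0.639 = 0.361
So the right-hand bound is ~B = 0.361.
The residuum of the Łukasiewicz t-norm gives the supremum: min(1, 1 − 0.639 + 0.361).
1 − 0.639 + 0.361 = 0.722, so t = min(1, 0.722) = 0.722.
Check: 0.639 ⊗ 0.722 = max(0, 0.361) = 0.361 ≤ 0.361.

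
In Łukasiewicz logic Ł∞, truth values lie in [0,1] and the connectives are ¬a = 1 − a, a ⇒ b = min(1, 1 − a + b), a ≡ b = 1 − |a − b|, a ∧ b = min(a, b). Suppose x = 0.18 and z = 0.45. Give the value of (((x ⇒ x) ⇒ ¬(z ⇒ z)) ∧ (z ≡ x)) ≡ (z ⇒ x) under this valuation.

x ⇒ x = min(1, 1 − 0.18 + 0.18) = min(1, 1.00) = 1.00
z ⇒ z = min(1, 1 − 0.45 + 0.45) = min(1, 1.00) = 1.00
¬(z ⇒ z) = 1 − 1.00 = 0.00
(x ⇒ x) ⇒ ¬(z ⇒ z) = min(1, 1 − 1.00 + 0.00) = min(1, 0.00) = 0.00
z ≡ x = 1 − |0.45 − 0.18| = 1 − 0.27 = 0.73
((x ⇒ x) ⇒ ¬(z ⇒ z)) ∧ (z ≡ x) = min(0.00, 0.73) = 0.00
z ⇒ x = min(1, 1 − 0.45 + 0.18) = min(1, 0.73) = 0.73
(((x ⇒ x) ⇒ ¬(z ⇒ z)) ∧ (z ≡ x)) ≡ (z ⇒ x) = 1 − |0.00 − 0.73| = 1 − 0.73 = 0.27

0.27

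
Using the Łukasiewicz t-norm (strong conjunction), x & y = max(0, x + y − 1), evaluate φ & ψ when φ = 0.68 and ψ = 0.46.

0.14

φ & ψ = max(0, 0.68 + 0.46 − 1) = max(0, 0.14) = 0.14
For comparison, the Gödel (minimum) t-norm min(x, y) would give 0.46.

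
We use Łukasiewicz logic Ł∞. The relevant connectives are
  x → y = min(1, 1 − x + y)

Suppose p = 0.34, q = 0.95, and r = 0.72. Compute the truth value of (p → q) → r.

0.72

p → q = min(1, 1 − 0.34 + 0.95) = min(1, 1.61) = 1.00
(p → q) → r = min(1, 1 − 1.00 + 0.72) = min(1, 0.72) = 0.72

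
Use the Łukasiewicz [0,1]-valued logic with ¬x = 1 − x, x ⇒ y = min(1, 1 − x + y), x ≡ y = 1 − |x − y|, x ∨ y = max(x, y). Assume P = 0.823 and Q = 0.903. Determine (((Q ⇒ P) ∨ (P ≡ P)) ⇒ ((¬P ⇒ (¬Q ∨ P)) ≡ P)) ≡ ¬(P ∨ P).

0.354

Q ⇒ P = min(1, 1 − 0.903 + 0.823) = min(1, 0.920) = 0.920
P ≡ P = 1 − |0.823 − 0.823| = 1 − 0.000 = 1.000
(Q ⇒ P) ∨ (P ≡ P) = max(0.920, 1.000) = 1.000
¬P = 1 − 0.823 = 0.177
¬Q = 1 − 0.903 = 0.097
¬Q ∨ P = max(0.097, 0.823) = 0.823
¬P ⇒ (¬Q ∨ P) = min(1, 1 − 0.177 + 0.823) = min(1, 1.646) = 1.000
(¬P ⇒ (¬Q ∨ P)) ≡ P = 1 − |1.000 − 0.823| = 1 − 0.177 = 0.823
((Q ⇒ P) ∨ (P ≡ P)) ⇒ ((¬P ⇒ (¬Q ∨ P)) ≡ P) = min(1, 1 − 1.000 + 0.823) = min(1, 0.823) = 0.823
P ∨ P = max(0.823, 0.823) = 0.823
¬(P ∨ P) = 1 − 0.823 = 0.177
(((Q ⇒ P) ∨ (P ≡ P)) ⇒ ((¬P ⇒ (¬Q ∨ P)) ≡ P)) ≡ ¬(P ∨ P) = 1 − |0.823 − 0.177| = 1 − 0.646 = 0.354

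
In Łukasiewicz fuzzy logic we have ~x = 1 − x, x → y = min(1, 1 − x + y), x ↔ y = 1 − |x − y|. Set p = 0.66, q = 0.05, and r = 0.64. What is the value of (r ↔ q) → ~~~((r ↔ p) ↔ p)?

0.91

r ↔ q = 1 − |0.64 − 0.05| = 1 − 0.59 = 0.41
r ↔ p = 1 − |0.64 − 0.66| = 1 − 0.02 = 0.98
(r ↔ p) ↔ p = 1 − |0.98 − 0.66| = 1 − 0.32 = 0.68
~((r ↔ p) ↔ p) = 1 − 0.68 = 0.32
~~((r ↔ p) ↔ p) = 1 − 0.32 = 0.68
~~~((r ↔ p) ↔ p) = 1 − 0.68 = 0.32
(r ↔ q) → ~~~((r ↔ p) ↔ p) = min(1, 1 − 0.41 + 0.32) = min(1, 0.91) = 0.91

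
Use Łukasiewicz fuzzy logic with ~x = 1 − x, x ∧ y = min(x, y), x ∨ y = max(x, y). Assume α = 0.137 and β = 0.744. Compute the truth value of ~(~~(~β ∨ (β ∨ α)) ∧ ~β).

~β = 1 − 0.744 = 0.256
β ∨ α = max(0.744, 0.137) = 0.744
~β ∨ (β ∨ α) = max(0.256, 0.744) = 0.744
~(~β ∨ (β ∨ α)) = 1 − 0.744 = 0.256
~~(~β ∨ (β ∨ α)) = 1 − 0.256 = 0.744
~~(~β ∨ (β ∨ α)) ∧ ~β = min(0.744, 0.256) = 0.256
~(~~(~β ∨ (β ∨ α)) ∧ ~β) = 1 − 0.256 = 0.744

0.744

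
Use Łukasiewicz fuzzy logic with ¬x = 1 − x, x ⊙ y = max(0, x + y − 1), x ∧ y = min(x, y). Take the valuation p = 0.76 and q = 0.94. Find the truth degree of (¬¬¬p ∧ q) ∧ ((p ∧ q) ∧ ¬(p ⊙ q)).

0.24

¬p = 1 − 0.76 = 0.24
¬¬p = 1 − 0.24 = 0.76
¬¬¬p = 1 − 0.76 = 0.24
¬¬¬p ∧ q = min(0.24, 0.94) = 0.24
p ∧ q = min(0.76, 0.94) = 0.76
p ⊙ q = max(0, 0.76 + 0.94 − 1) = max(0, 0.70) = 0.70
¬(p ⊙ q) = 1 − 0.70 = 0.30
(p ∧ q) ∧ ¬(p ⊙ q) = min(0.76, 0.30) = 0.30
(¬¬¬p ∧ q) ∧ ((p ∧ q) ∧ ¬(p ⊙ q)) = min(0.24, 0.30) = 0.24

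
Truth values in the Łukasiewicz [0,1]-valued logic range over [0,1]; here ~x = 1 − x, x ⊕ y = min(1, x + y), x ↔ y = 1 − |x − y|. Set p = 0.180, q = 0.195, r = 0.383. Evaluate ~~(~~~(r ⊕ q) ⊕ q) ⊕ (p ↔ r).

r ⊕ q = min(1, 0.383 + 0.195) = min(1, 0.578) = 0.578
~(r ⊕ q) = 1 − 0.578 = 0.422
~~(r ⊕ q) = 1 − 0.422 = 0.578
~~~(r ⊕ q) = 1 − 0.578 = 0.422
~~~(r ⊕ q) ⊕ q = min(1, 0.422 + 0.195) = min(1, 0.617) = 0.617
~(~~~(r ⊕ q) ⊕ q) = 1 − 0.617 = 0.383
~~(~~~(r ⊕ q) ⊕ q) = 1 − 0.383 = 0.617
p ↔ r = 1 − |0.180 − 0.383| = 1 − 0.203 = 0.797
~~(~~~(r ⊕ q) ⊕ q) ⊕ (p ↔ r) = min(1, 0.617 + 0.797) = min(1, 1.414) = 1.000

1.000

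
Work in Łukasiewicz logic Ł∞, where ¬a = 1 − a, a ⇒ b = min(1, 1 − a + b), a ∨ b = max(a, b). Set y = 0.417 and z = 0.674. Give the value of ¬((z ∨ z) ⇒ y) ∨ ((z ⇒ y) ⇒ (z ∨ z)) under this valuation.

0.931

z ∨ z = max(0.674, 0.674) = 0.674
(z ∨ z) ⇒ y = min(1, 1 − 0.674 + 0.417) = min(1, 0.743) = 0.743
¬((z ∨ z) ⇒ y) = 1 − 0.743 = 0.257
z ⇒ y = min(1, 1 − 0.674 + 0.417) = min(1, 0.743) = 0.743
(z ⇒ y) ⇒ (z ∨ z) = min(1, 1 − 0.743 + 0.674) = min(1, 0.931) = 0.931
¬((z ∨ z) ⇒ y) ∨ ((z ⇒ y) ⇒ (z ∨ z)) = max(0.257, 0.931) = 0.931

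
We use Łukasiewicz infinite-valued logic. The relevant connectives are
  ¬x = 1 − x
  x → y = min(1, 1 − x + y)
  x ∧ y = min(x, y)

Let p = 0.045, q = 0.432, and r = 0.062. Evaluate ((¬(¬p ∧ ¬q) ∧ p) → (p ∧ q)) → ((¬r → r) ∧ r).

0.062

¬p = 1 − 0.045 = 0.955
¬q = 1 − 0.432 = 0.568
¬p ∧ ¬q = min(0.955, 0.568) = 0.568
¬(¬p ∧ ¬q) = 1 − 0.568 = 0.432
¬(¬p ∧ ¬q) ∧ p = min(0.432, 0.045) = 0.045
p ∧ q = min(0.045, 0.432) = 0.045
(¬(¬p ∧ ¬q) ∧ p) → (p ∧ q) = min(1, 1 − 0.045 + 0.045) = min(1, 1.000) = 1.000
¬r = 1 − 0.062 = 0.938
¬r → r = min(1, 1 − 0.938 + 0.062) = min(1, 0.124) = 0.124
(¬r → r) ∧ r = min(0.124, 0.062) = 0.062
((¬(¬p ∧ ¬q) ∧ p) → (p ∧ q)) → ((¬r → r) ∧ r) = min(1, 1 − 1.000 + 0.062) = min(1, 0.062) = 0.062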